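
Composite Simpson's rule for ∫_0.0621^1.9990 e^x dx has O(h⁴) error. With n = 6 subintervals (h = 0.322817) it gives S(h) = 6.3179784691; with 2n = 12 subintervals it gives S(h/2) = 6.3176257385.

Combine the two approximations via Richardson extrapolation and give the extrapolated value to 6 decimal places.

6.317602

Method order is 4; weight 2^4 = 16.
Difference of the inputs: 6.3176257385 − 6.3179784691 = -0.0003527306
Correction (A(h/2) − A(h))/(16 − 1) = (-0.0003527306)/15 = -0.0000235154
R = A(h/2) + (A(h/2) − A(h))/15 = 6.3176257385 − 0.0000235154 = 6.3176022231
Correction |R − A(h/2)| = 2.352e-05; gap |A(h/2) − A(h)| = 3.527e-04.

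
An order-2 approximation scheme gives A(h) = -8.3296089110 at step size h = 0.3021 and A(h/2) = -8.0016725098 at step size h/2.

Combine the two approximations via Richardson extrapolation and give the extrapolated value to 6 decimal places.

-7.892360

The method has order 2: 2^2 = 4.
4·(-8.0016725098) − (-8.3296089110) = -23.6770811282
Extrapolated: (-23.6770811282) / 3 = -7.8923603761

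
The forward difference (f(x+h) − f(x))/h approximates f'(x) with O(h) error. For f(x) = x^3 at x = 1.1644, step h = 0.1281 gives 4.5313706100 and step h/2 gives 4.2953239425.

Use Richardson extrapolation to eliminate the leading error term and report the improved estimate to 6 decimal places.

4.059277

The method has order 1: 2^1 = 2.
Numerator 2 × A(h/2) − A(h) = 2 × 4.2953239425 − 4.5313706100 = 4.0592772750
Divide by 2^1 − 1 = 1.
Extrapolated: 4.0592772750 / 1 = 4.0592772750
Correction |R − A(h/2)| = 2.360e-01; gap |A(h/2) − A(h)| = 2.360e-01.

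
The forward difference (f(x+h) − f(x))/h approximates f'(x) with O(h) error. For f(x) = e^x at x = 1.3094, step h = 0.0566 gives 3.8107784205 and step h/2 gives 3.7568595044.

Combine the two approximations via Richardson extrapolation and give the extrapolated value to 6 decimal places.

3.702941

Order 1 gives 2^r = 2 and 2^r − 1 = 1.
A(h/2) − A(h) = 3.7568595044 − 3.8107784205 = -0.0539189161
Divide by 2^1 − 1 = 1: (-0.0539189161)/1 = -0.0539189161
R = A(h/2) + (A(h/2) − A(h))/1 = 3.7568595044 − 0.0539189161 = 3.7029405883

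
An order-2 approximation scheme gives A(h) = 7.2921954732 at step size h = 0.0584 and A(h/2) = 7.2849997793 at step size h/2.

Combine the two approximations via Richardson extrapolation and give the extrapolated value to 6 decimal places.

7.282601

r = 2, so 2^r = 4.
Weighted: 29.1399991172 − 7.2921954732 = 21.8478036440
(4*7.2849997793 − 7.2921954732)/(4 − 1) = 7.2826012147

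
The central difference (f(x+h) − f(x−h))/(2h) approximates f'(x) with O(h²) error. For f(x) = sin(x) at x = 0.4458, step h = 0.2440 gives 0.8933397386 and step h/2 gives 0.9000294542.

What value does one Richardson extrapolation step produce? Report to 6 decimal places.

With r = 2 the leading error scales as h^2, so the weight is 2^2 = 4.
4 × 0.9000294542 = 3.6001178168; subtract 0.8933397386 → 2.7067780782
(4 × 0.9000294542 − 0.8933397386)/(4 − 1) = 0.9022593594
Shift from A(h/2): +0.0022299052.

0.902259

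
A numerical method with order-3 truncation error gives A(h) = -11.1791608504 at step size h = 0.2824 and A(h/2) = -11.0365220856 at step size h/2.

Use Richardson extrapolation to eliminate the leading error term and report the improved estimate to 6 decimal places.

-11.016145

Leading term ∝ h^3; use weight 8 = 2^3.
2^3 × A(h/2) = -88.2921766848; minus A(h) gives -77.1130158344.
Divide by 2^3 − 1 = 7.
Result: -11.0161451192
Correction |R − A(h/2)| = 2.038e-02; gap |A(h/2) − A(h)| = 1.426e-01.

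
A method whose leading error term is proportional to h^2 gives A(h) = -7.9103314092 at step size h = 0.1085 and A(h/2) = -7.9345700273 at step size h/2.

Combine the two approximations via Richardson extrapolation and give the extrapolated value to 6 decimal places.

r = 2: numerator weight 4, denominator 3.
4·(-7.9345700273) − (-7.9103314092) = -23.8279487000
(-23.8279487000) ÷ 3 = -7.9426495667

-7.942650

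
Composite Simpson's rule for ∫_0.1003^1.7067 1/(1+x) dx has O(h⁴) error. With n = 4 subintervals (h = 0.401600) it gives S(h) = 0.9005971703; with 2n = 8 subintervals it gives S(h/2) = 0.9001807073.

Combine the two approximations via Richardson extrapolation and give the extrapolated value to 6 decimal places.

0.900153

Order 4 gives 2^r = 16 and 2^r − 1 = 15.
Numerator 16*A(h/2) − A(h) = 16*0.9001807073 − 0.9005971703 = 13.5022941465
(16*0.9001807073 − 0.9005971703)/(16 − 1) = 0.9001529431
Shift from A(h/2): −0.0000277642.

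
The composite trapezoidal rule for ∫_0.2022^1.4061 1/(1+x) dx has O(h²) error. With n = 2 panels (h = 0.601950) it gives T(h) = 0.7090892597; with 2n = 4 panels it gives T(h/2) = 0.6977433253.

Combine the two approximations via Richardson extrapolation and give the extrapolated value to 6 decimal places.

With r = 2 the leading error scales as h^2, so the weight is 2^2 = 4.
4×0.6977433253 − 0.7090892597 = 2.0818840415
(4×0.6977433253 − 0.7090892597)/(4 − 1) = 0.6939613472

0.693961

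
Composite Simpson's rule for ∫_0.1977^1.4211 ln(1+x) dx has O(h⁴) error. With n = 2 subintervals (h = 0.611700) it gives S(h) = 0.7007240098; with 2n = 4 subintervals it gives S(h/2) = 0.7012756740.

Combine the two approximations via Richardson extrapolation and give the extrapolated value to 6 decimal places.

0.701312

Order 4 gives 2^r = 16 and 2^r − 1 = 15.
Difference of the inputs: 0.7012756740 − 0.7007240098 = 0.0005516642
Divide by 2^4 − 1 = 15: 0.0005516642/15 = 0.0000367776
R = 0.7012756740 + 0.0000367776 = 0.7013124516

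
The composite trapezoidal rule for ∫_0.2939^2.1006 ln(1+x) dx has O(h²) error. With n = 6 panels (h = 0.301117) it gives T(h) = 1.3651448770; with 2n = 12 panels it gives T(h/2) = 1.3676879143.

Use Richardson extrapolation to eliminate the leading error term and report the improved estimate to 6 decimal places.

1.368536

Method order is 2; weight 2^2 = 4.
Top: 4(1.3676879143) − (1.3651448770) = 4.1056067802
Extrapolated: 4.1056067802 / 3 = 1.3685355934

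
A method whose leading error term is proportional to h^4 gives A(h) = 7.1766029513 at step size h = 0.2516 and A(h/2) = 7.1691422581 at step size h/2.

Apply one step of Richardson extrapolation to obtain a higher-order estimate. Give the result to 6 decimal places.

7.168645

Leading term ∝ h^4; use weight 16 = 2^4.
Top: 16(7.1691422581) − (7.1766029513) = 107.5296731783
107.5296731783 ÷ 15 = 7.1686448786
Shift from A(h/2): −0.0004973795.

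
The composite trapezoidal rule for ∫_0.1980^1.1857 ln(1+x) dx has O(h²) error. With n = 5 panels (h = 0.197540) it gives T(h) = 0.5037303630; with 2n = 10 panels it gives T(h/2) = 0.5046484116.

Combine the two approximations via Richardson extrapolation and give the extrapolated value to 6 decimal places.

0.504954

Leading term ∝ h^2; use weight 4 = 2^2.
4·0.5046484116 = 2.0185936464; 2.0185936464 − 0.5037303630 = 1.5148632834
Extrapolated: 1.5148632834 / 3 = 0.5049544278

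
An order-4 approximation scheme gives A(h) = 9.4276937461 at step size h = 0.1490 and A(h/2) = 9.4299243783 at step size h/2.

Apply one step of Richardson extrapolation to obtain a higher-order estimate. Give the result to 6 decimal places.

r = 4, so 2^r = 16.
16×9.4299243783 = 150.8787900528; subtract 9.4276937461 → 141.4510963067
Divide by 2^4 − 1 = 15.
Result: 9.4300730871
Correction |R − A(h/2)| = 1.487e-04; gap |A(h/2) − A(h)| = 2.231e-03.

9.430073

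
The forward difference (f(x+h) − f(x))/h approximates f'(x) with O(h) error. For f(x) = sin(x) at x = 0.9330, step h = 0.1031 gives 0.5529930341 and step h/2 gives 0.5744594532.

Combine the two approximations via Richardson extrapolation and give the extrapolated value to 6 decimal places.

Leading term ∝ h^1; use weight 2 = 2^1.
Weighted: 1.1489189064 − 0.5529930341 = 0.5959258723
(2 × 0.5744594532 − 0.5529930341)/(2 − 1) = 0.5959258723

0.595926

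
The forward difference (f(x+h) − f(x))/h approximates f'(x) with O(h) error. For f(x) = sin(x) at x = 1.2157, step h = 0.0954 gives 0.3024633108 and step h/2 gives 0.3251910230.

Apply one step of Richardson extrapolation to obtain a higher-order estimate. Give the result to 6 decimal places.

0.347919

The method has order 1: 2^1 = 2.
Top: 2(0.3251910230) − (0.3024633108) = 0.3479187352
(2*0.3251910230 − 0.3024633108)/(2 − 1) = 0.3479187352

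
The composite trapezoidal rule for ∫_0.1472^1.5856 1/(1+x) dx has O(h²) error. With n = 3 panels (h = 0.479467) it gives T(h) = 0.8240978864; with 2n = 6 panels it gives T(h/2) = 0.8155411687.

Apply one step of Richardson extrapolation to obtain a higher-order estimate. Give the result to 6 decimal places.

0.812689

With r = 2 the leading error scales as h^2, so the weight is 2^2 = 4.
Numerator 4×A(h/2) − A(h) = 4×0.8155411687 − 0.8240978864 = 2.4380667884
Divide by 2^2 − 1 = 3.
So the Richardson estimate is 0.8126889295.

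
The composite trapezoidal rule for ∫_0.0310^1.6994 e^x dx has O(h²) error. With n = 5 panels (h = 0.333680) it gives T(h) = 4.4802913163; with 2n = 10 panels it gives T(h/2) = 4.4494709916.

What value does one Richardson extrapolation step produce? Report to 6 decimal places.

r = 2, so 2^r = 4.
4×4.4494709916 = 17.7978839664; subtract 4.4802913163 → 13.3175926501
Denominator 4 − 1 = 3.
Extrapolated: 13.3175926501 / 3 = 4.4391975500

4.439198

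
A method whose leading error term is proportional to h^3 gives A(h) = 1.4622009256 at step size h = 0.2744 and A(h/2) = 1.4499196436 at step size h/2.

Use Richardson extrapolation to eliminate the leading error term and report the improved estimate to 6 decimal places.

r = 3, so 2^r = 8.
Top: 8(1.4499196436) − (1.4622009256) = 10.1371562232
R = 10.1371562232/7 = 1.4481651747
Shift from A(h/2): −0.0017544689.

1.448165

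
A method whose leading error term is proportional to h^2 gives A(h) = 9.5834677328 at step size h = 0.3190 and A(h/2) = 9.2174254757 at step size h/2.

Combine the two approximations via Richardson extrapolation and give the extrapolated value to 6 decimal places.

r = 2, so 2^r = 4.
4*9.2174254757 − 9.5834677328 = 27.2862341700
Divide by 2^2 − 1 = 3.
So the Richardson estimate is 9.0954113900.

9.095411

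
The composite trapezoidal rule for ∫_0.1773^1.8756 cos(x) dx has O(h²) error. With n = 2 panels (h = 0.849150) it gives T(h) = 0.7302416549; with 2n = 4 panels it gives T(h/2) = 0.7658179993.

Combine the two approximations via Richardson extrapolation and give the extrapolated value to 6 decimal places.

0.777677

r = 2, so 2^r = 4.
Weighted: 3.0632719972 − 0.7302416549 = 2.3330303423
Divide by 2^2 − 1 = 3.
R = 2.3330303423/3 = 0.7776767808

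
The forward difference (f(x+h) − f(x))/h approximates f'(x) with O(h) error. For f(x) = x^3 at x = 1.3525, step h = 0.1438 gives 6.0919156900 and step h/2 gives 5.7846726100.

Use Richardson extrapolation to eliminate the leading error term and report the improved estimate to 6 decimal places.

Error is O(h^1); halving h shrinks it by 2^1 = 2.
Numerator 2*A(h/2) − A(h) = 2*5.7846726100 − 6.0919156900 = 5.4774295300
Divide by 2^1 − 1 = 1.
Extrapolated: 5.4774295300 / 1 = 5.4774295300

5.477430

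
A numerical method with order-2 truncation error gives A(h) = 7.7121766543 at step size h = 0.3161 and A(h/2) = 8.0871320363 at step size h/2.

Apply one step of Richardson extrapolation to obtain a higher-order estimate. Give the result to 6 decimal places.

r = 2, so 2^r = 4.
Numerator 4 × A(h/2) − A(h) = 4 × 8.0871320363 − 7.7121766543 = 24.6363514909
Extrapolated: 24.6363514909 / 3 = 8.2121171636

8.212117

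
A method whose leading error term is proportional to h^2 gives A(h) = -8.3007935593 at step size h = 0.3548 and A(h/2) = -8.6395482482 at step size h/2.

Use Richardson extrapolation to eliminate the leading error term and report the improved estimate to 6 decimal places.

Order 2 gives 2^r = 4 and 2^r − 1 = 3.
A(h/2) − A(h) = -8.6395482482 − (-8.3007935593) = -0.3387546889
Divide by 2^2 − 1 = 3: (-0.3387546889)/3 = -0.1129182296
R = A(h/2) + (A(h/2) − A(h))/3 = -8.6395482482 − 0.1129182296 = -8.7524664778

-8.752466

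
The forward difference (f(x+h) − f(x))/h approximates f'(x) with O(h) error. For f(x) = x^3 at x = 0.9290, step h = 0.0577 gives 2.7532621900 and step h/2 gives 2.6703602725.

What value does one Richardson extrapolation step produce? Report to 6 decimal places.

Order 1 gives 2^r = 2 and 2^r − 1 = 1.
2·2.6703602725 = 5.3407205450; subtract 2.7532621900 → 2.5874583550
Denominator 2 − 1 = 1.
So the Richardson estimate is 2.5874583550.
Gap between inputs: 8.290e-02; correction applied: −0.0829019175.

2.587458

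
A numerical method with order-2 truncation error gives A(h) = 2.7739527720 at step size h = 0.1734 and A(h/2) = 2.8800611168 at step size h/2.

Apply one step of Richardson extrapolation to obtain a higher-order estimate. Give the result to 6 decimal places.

Order 2 gives 2^r = 4 and 2^r − 1 = 3.
Difference of the inputs: 2.8800611168 − 2.7739527720 = 0.1061083448
Divide by 2^2 − 1 = 3: 0.1061083448/3 = 0.0353694483
R = A(h/2) + (A(h/2) − A(h))/3 = 2.8800611168 + 0.0353694483 = 2.9154305651
Gap between inputs: 1.061e-01; correction applied: +0.0353694483.

2.915431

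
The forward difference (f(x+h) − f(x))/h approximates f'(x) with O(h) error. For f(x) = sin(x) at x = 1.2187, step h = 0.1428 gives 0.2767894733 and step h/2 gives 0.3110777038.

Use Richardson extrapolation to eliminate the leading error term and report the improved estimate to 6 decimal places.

0.345366

Leading term ∝ h^1; use weight 2 = 2^1.
A(h/2) − A(h) = 0.3110777038 − 0.2767894733 = 0.0342882305
Correction (A(h/2) − A(h))/(2 − 1) = 0.0342882305/1 = 0.0342882305
R = A(h/2) + (A(h/2) − A(h))/1 = 0.3110777038 + 0.0342882305 = 0.3453659343
Gap between inputs: 3.429e-02; correction applied: +0.0342882305.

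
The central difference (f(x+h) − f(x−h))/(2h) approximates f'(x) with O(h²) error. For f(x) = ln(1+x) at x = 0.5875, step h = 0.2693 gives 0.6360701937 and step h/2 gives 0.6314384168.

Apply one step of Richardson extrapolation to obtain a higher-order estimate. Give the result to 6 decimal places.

0.629894

r = 2, so 2^r = 4.
4·0.6314384168 − 0.6360701937 = 1.8896834735
1.8896834735 ÷ 3 = 0.6298944912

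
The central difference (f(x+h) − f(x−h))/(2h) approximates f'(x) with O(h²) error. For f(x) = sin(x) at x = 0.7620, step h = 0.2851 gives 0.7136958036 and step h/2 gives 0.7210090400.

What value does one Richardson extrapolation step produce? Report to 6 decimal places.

r = 2: numerator weight 4, denominator 3.
4·0.7210090400 − 0.7136958036 = 2.1703403564
Divide by 2^2 − 1 = 3.
Extrapolated: 2.1703403564 / 3 = 0.7234467855
Gap between inputs: 7.313e-03; correction applied: +0.0024377455.

0.723447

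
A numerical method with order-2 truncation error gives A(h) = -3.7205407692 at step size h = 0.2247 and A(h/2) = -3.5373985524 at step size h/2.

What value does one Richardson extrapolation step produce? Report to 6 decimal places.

-3.476351

Order 2 gives 2^r = 4 and 2^r − 1 = 3.
Top: 4(-3.5373985524) − (-3.7205407692) = -10.4290534404
Denominator 4 − 1 = 3.
Extrapolated: (-10.4290534404) / 3 = -3.4763511468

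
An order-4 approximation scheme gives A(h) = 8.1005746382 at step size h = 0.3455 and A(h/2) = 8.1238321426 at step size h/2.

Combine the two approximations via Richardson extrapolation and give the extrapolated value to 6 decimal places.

8.125383

With r = 4 the leading error scales as h^4, so the weight is 2^4 = 16.
16×8.1238321426 = 129.9813142816; subtract 8.1005746382 → 121.8807396434
(16×8.1238321426 − 8.1005746382)/(16 − 1) = 8.1253826429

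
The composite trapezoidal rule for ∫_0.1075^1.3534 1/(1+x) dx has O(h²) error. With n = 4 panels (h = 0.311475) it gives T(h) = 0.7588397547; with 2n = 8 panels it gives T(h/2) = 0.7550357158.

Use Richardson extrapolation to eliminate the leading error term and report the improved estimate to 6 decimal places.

0.753768

Order 2 gives 2^r = 4 and 2^r − 1 = 3.
4 × 0.7550357158 = 3.0201428632; 3.0201428632 − 0.7588397547 = 2.2613031085
Denominator 4 − 1 = 3.
So the Richardson estimate is 0.7537677028.
Correction |R − A(h/2)| = 1.268e-03; gap |A(h/2) − A(h)| = 3.804e-03.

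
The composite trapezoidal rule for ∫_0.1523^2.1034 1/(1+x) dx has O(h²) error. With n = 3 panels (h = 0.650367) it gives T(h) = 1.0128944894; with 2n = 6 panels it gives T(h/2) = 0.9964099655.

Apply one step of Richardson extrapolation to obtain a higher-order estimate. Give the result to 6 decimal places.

0.990915

With r = 2 the leading error scales as h^2, so the weight is 2^2 = 4.
Difference of the inputs: 0.9964099655 − 1.0128944894 = -0.0164845239
Correction (A(h/2) − A(h))/(4 − 1) = (-0.0164845239)/3 = -0.0054948413
R = 0.9964099655 − 0.0054948413 = 0.9909151242
Correction |R − A(h/2)| = 5.495e-03; gap |A(h/2) − A(h)| = 1.648e-02.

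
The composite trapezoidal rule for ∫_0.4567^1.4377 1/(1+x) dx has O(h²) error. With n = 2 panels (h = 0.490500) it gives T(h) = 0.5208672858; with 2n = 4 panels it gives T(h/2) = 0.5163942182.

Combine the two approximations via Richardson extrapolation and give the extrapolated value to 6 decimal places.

Error is O(h^2); halving h shrinks it by 2^2 = 4.
Top: 4(0.5163942182) − (0.5208672858) = 1.5447095870
(4*0.5163942182 − 0.5208672858)/(4 − 1) = 0.5149031957
Gap between inputs: 4.473e-03; correction applied: −0.0014910225.

0.514903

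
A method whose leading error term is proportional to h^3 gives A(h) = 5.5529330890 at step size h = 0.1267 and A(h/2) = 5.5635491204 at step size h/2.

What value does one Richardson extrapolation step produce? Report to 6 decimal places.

5.565066

r = 3: numerator weight 8, denominator 7.
Numerator 8·A(h/2) − A(h) = 8·5.5635491204 − 5.5529330890 = 38.9554598742
Denominator 8 − 1 = 7.
So the Richardson estimate is 5.5650656963.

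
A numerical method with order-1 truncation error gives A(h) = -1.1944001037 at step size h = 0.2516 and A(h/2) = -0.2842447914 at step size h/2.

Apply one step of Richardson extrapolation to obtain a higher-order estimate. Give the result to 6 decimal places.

0.625911

The method has order 1: 2^1 = 2.
Weighted: (-0.5684895828) − (-1.1944001037) = 0.6259105209
0.6259105209 ÷ 1 = 0.6259105209
Correction |R − A(h/2)| = 9.102e-01; gap |A(h/2) − A(h)| = 9.102e-01.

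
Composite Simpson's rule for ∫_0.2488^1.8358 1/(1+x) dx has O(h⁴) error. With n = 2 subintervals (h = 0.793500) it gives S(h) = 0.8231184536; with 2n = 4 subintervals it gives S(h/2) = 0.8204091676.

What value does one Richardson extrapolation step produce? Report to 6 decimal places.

0.820229

r = 4, so 2^r = 16.
16*0.8204091676 = 13.1265466816; 13.1265466816 − 0.8231184536 = 12.3034282280
Divide by 2^4 − 1 = 15.
R = 12.3034282280/15 = 0.8202285485
Shift from A(h/2): −0.0001806191.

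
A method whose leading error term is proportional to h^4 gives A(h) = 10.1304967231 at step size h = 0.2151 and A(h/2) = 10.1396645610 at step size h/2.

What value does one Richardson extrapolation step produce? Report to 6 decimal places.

10.140276

r = 4, so 2^r = 16.
Weighted: 162.2346329760 − 10.1304967231 = 152.1041362529
Divide by 2^4 − 1 = 15.
R = 152.1041362529/15 = 10.1402757502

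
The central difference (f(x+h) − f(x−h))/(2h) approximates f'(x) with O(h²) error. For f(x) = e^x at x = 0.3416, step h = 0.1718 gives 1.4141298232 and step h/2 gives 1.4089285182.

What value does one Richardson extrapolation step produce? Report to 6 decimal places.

r = 2, so 2^r = 4.
Weighted: 5.6357140728 − 1.4141298232 = 4.2215842496
(4·1.4089285182 − 1.4141298232)/(4 − 1) = 1.4071947499
Gap between inputs: 5.201e-03; correction applied: −0.0017337683.

1.407195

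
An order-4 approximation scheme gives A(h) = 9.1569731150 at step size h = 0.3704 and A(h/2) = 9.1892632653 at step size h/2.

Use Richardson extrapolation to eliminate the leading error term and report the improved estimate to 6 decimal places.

r = 4, so 2^r = 16.
2^4*A(h/2) = 147.0282122448; minus A(h) gives 137.8712391298.
Denominator 16 − 1 = 15.
Result: 9.1914159420
Shift from A(h/2): +0.0021526767.

9.191416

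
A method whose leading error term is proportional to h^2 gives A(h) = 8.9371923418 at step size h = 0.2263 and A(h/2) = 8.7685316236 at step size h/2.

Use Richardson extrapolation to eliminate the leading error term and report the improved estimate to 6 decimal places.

8.712311

The method has order 2: 2^2 = 4.
Weighted: 35.0741264944 − 8.9371923418 = 26.1369341526
Divide by 2^2 − 1 = 3.
R = 26.1369341526/3 = 8.7123113842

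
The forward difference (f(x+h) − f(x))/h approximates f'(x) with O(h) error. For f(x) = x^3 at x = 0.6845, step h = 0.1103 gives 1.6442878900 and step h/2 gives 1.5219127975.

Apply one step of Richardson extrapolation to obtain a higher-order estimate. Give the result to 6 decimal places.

Order 1 gives 2^r = 2 and 2^r − 1 = 1.
Difference of the inputs: 1.5219127975 − 1.6442878900 = -0.1223750925
Divide by 2^1 − 1 = 1: (-0.1223750925)/1 = -0.1223750925
R = A(h/2) + (A(h/2) − A(h))/1 = 1.5219127975 − 0.1223750925 = 1.3995377050

1.399538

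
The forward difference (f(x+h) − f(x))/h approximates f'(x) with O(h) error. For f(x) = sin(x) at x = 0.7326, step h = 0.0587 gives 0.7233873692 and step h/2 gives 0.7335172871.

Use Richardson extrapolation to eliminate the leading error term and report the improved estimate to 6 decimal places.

0.743647

r = 1: numerator weight 2, denominator 1.
2*0.7335172871 = 1.4670345742; subtract 0.7233873692 → 0.7436472050
Extrapolated: 0.7436472050 / 1 = 0.7436472050
Correction |R − A(h/2)| = 1.013e-02; gap |A(h/2) − A(h)| = 1.013e-02.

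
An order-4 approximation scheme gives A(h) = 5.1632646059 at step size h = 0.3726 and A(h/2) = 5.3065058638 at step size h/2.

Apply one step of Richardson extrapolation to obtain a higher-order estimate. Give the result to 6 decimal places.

5.316055

r = 4: numerator weight 16, denominator 15.
16*5.3065058638 = 84.9040938208; 84.9040938208 − 5.1632646059 = 79.7408292149
R = 79.7408292149/15 = 5.3160552810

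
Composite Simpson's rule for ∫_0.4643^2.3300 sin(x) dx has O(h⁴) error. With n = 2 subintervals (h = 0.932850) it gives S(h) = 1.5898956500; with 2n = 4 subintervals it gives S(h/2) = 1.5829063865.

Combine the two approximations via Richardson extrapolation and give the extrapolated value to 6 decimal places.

1.582440

r = 4: numerator weight 16, denominator 15.
16*1.5829063865 = 25.3265021840; 25.3265021840 − 1.5898956500 = 23.7366065340
(16*1.5829063865 − 1.5898956500)/(16 − 1) = 1.5824404356
Shift from A(h/2): −0.0004659509.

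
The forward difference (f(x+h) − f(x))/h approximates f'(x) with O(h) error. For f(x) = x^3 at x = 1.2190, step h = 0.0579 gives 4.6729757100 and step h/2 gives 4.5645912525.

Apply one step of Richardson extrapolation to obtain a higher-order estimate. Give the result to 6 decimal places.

4.456207

Method order is 1; weight 2^1 = 2.
Numerator 2*A(h/2) − A(h) = 2*4.5645912525 − 4.6729757100 = 4.4562067950
Denominator 2 − 1 = 1.
4.4562067950 ÷ 1 = 4.4562067950
Gap between inputs: 1.084e-01; correction applied: −0.1083844575.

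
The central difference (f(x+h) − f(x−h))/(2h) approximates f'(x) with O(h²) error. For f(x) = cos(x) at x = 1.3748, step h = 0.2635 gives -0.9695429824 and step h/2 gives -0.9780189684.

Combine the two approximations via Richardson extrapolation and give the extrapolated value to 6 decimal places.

With r = 2 the leading error scales as h^2, so the weight is 2^2 = 4.
A(h/2) − A(h) = -0.9780189684 − (-0.9695429824) = -0.0084759860
Correction (A(h/2) − A(h))/(4 − 1) = (-0.0084759860)/3 = -0.0028253287
R = A(h/2) + (A(h/2) − A(h))/3 = -0.9780189684 − 0.0028253287 = -0.9808442971
Shift from A(h/2): −0.0028253287.

-0.980844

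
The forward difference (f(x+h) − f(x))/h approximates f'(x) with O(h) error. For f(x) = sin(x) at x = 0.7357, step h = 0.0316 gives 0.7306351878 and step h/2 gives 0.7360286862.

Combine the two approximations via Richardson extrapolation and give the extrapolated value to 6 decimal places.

0.741422

r = 1, so 2^r = 2.
2 × 0.7360286862 − 0.7306351878 = 0.7414221846
0.7414221846 ÷ 1 = 0.7414221846
Shift from A(h/2): +0.0053934984.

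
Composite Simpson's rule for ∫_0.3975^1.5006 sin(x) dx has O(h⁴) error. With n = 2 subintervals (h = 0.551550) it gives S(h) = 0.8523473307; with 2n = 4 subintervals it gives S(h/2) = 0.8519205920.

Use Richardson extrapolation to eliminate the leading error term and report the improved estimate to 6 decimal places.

0.851892

r = 4: numerator weight 16, denominator 15.
Weighted: 13.6307294720 − 0.8523473307 = 12.7783821413
Denominator 16 − 1 = 15.
Extrapolated: 12.7783821413 / 15 = 0.8518921428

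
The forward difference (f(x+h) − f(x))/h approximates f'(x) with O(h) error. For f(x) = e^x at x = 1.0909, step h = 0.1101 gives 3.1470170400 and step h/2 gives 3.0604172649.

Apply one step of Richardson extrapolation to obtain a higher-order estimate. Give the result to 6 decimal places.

r = 1, so 2^r = 2.
Numerator 2 × A(h/2) − A(h) = 2 × 3.0604172649 − 3.1470170400 = 2.9738174898
Divide by 2^1 − 1 = 1.
So the Richardson estimate is 2.9738174898.
Gap between inputs: 8.660e-02; correction applied: −0.0865997751.

2.973817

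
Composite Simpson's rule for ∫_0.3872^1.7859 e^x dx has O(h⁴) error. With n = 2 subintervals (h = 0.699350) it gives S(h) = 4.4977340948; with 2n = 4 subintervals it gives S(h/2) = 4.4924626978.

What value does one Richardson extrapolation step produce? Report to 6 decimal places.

r = 4: numerator weight 16, denominator 15.
16 × 4.4924626978 = 71.8794031648; 71.8794031648 − 4.4977340948 = 67.3816690700
Extrapolated: 67.3816690700 / 15 = 4.4921112713

4.492111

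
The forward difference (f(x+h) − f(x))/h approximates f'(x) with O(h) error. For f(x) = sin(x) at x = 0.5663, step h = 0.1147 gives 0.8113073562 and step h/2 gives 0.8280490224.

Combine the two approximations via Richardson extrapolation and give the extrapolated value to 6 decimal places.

0.844791

Error is O(h^1); halving h shrinks it by 2^1 = 2.
A(h/2) − A(h) = 0.8280490224 − 0.8113073562 = 0.0167416662
Divide by 2^1 − 1 = 1: 0.0167416662/1 = 0.0167416662
R = 0.8280490224 + 0.0167416662 = 0.8447906886
Gap between inputs: 1.674e-02; correction applied: +0.0167416662.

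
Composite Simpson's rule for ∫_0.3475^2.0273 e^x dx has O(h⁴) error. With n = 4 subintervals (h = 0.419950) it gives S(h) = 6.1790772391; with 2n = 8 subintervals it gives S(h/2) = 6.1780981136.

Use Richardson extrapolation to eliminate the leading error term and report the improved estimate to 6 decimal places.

6.178033

Method order is 4; weight 2^4 = 16.
Difference of the inputs: 6.1780981136 − 6.1790772391 = -0.0009791255
Correction (A(h/2) − A(h))/(16 − 1) = (-0.0009791255)/15 = -0.0000652750
R = 6.1780981136 − 0.0000652750 = 6.1780328386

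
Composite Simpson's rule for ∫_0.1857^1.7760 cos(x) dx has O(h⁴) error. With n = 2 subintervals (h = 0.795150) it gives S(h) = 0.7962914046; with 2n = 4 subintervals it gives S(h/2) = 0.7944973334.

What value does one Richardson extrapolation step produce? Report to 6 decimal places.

0.794378

Error is O(h^4); halving h shrinks it by 2^4 = 16.
Numerator 16 × A(h/2) − A(h) = 16 × 0.7944973334 − 0.7962914046 = 11.9156659298
Extrapolated: 11.9156659298 / 15 = 0.7943777287
Shift from A(h/2): −0.0001196047.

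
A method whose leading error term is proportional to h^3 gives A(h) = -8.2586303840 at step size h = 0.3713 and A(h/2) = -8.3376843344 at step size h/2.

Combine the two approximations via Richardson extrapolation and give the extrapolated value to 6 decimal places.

-8.348978

r = 3: numerator weight 8, denominator 7.
Weighted: (-66.7014746752) − (-8.2586303840) = -58.4428442912
R = (-58.4428442912)/7 = -8.3489777559
Correction |R − A(h/2)| = 1.129e-02; gap |A(h/2) − A(h)| = 7.905e-02.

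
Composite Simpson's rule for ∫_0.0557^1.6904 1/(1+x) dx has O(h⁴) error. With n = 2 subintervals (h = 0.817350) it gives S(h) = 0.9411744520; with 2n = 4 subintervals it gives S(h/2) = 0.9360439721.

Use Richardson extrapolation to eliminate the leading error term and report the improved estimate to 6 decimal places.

Error is O(h^4); halving h shrinks it by 2^4 = 16.
Difference of the inputs: 0.9360439721 − 0.9411744520 = -0.0051304799
Correction (A(h/2) − A(h))/(16 − 1) = (-0.0051304799)/15 = -0.0003420320
R = 0.9360439721 − 0.0003420320 = 0.9357019401

0.935702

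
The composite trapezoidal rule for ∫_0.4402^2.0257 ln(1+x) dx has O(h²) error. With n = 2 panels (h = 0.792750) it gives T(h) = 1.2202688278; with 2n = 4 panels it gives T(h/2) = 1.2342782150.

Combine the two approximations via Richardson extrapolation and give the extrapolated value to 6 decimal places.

r = 2: numerator weight 4, denominator 3.
Top: 4(1.2342782150) − (1.2202688278) = 3.7168440322
Divide by 2^2 − 1 = 3.
(4*1.2342782150 − 1.2202688278)/(4 − 1) = 1.2389480107
Gap between inputs: 1.401e-02; correction applied: +0.0046697957.

1.238948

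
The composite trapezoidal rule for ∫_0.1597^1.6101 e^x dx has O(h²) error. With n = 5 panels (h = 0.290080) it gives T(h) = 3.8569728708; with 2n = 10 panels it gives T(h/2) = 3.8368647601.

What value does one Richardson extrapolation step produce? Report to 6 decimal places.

r = 2: numerator weight 4, denominator 3.
Weighted: 15.3474590404 − 3.8569728708 = 11.4904861696
Denominator 4 − 1 = 3.
(4×3.8368647601 − 3.8569728708)/(4 − 1) = 3.8301620565

3.830162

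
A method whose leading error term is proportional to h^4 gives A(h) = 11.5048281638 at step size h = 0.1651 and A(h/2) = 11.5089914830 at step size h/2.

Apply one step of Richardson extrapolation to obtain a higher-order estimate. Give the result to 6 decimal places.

Order 4 gives 2^r = 16 and 2^r − 1 = 15.
2^4 × A(h/2) = 184.1438637280; minus A(h) gives 172.6390355642.
Extrapolated: 172.6390355642 / 15 = 11.5092690376

11.509269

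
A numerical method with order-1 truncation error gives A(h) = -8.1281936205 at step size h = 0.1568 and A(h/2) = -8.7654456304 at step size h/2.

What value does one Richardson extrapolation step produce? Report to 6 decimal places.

-9.402698

Leading term ∝ h^1; use weight 2 = 2^1.
2 × (-8.7654456304) = -17.5308912608; (-17.5308912608) − (-8.1281936205) = -9.4026976403
Divide by 2^1 − 1 = 1.
Result: -9.4026976403
Correction |R − A(h/2)| = 6.373e-01; gap |A(h/2) − A(h)| = 6.373e-01.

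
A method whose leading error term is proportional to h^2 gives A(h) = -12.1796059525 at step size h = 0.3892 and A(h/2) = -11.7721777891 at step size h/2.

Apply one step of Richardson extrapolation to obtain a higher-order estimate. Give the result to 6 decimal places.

The method has order 2: 2^2 = 4.
A(h/2) − A(h) = -11.7721777891 − (-12.1796059525) = 0.4074281634
Correction (A(h/2) − A(h))/(4 − 1) = 0.4074281634/3 = 0.1358093878
R = A(h/2) + (A(h/2) − A(h))/3 = -11.7721777891 + 0.1358093878 = -11.6363684013
Correction |R − A(h/2)| = 1.358e-01; gap |A(h/2) − A(h)| = 4.074e-01.

-11.636368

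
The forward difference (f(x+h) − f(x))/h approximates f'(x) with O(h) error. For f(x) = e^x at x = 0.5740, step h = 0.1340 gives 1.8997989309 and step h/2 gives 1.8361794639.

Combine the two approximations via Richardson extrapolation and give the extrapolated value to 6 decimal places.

1.772560

The method has order 1: 2^1 = 2.
2·1.8361794639 = 3.6723589278; 3.6723589278 − 1.8997989309 = 1.7725599969
Divide by 2^1 − 1 = 1.
Result: 1.7725599969
Gap between inputs: 6.362e-02; correction applied: −0.0636194670.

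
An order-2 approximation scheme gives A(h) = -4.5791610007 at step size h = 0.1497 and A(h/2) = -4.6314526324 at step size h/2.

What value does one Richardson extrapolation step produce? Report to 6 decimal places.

Error is O(h^2); halving h shrinks it by 2^2 = 4.
Weighted: (-18.5258105296) − (-4.5791610007) = -13.9466495289
Divide by 2^2 − 1 = 3.
Extrapolated: (-13.9466495289) / 3 = -4.6488831763

-4.648883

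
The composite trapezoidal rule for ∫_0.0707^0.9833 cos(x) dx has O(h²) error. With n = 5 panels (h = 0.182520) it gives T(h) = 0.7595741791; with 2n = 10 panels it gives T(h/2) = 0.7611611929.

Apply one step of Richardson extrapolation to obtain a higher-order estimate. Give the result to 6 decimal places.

0.761690

With r = 2 the leading error scales as h^2, so the weight is 2^2 = 4.
2^2 × A(h/2) = 3.0446447716; minus A(h) gives 2.2850705925.
(4 × 0.7611611929 − 0.7595741791)/(4 − 1) = 0.7616901975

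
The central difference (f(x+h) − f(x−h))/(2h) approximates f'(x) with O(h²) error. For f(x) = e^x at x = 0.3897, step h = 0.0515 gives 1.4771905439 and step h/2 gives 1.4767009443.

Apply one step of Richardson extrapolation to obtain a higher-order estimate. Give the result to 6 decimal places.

Error is O(h^2); halving h shrinks it by 2^2 = 4.
A(h/2) − A(h) = 1.4767009443 − 1.4771905439 = -0.0004895996
Correction (A(h/2) − A(h))/(4 − 1) = (-0.0004895996)/3 = -0.0001631999
R = 1.4767009443 − 0.0001631999 = 1.4765377444

1.476538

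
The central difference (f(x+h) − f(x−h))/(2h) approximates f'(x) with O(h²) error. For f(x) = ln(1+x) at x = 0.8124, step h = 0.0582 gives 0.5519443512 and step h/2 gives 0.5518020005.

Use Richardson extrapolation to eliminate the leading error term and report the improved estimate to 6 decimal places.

With r = 2 the leading error scales as h^2, so the weight is 2^2 = 4.
Weighted: 2.2072080020 − 0.5519443512 = 1.6552636508
Denominator 4 − 1 = 3.
Result: 0.5517545503

0.551755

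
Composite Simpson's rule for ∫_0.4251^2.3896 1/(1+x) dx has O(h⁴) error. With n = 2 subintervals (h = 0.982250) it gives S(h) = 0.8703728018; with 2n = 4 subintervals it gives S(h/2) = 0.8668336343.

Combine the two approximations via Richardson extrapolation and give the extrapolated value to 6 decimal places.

With r = 4 the leading error scales as h^4, so the weight is 2^4 = 16.
Numerator 16 × A(h/2) − A(h) = 16 × 0.8668336343 − 0.8703728018 = 12.9989653470
Denominator 16 − 1 = 15.
12.9989653470 ÷ 15 = 0.8665976898

0.866598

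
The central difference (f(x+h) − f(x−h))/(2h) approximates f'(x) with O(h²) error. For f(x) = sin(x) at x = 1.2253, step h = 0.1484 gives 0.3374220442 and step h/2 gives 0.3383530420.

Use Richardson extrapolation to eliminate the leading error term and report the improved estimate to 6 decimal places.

0.338663

With r = 2 the leading error scales as h^2, so the weight is 2^2 = 4.
Weighted: 1.3534121680 − 0.3374220442 = 1.0159901238
R = 1.0159901238/3 = 0.3386633746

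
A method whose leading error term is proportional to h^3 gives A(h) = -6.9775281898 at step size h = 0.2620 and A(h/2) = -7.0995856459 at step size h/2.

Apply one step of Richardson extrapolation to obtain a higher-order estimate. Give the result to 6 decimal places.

-7.117022

With r = 3 the leading error scales as h^3, so the weight is 2^3 = 8.
8×(-7.0995856459) = -56.7966851672; (-56.7966851672) − (-6.9775281898) = -49.8191569774
(-49.8191569774) ÷ 7 = -7.1170224253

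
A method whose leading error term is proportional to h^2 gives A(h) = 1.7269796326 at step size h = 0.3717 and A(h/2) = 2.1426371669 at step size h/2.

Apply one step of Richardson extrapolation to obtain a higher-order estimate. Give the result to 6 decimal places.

2.281190

Order 2 gives 2^r = 4 and 2^r − 1 = 3.
A(h/2) − A(h) = 2.1426371669 − 1.7269796326 = 0.4156575343
Correction (A(h/2) − A(h))/(4 − 1) = 0.4156575343/3 = 0.1385525114
R = 2.1426371669 + 0.1385525114 = 2.2811896783
Correction |R − A(h/2)| = 1.386e-01; gap |A(h/2) − A(h)| = 4.157e-01.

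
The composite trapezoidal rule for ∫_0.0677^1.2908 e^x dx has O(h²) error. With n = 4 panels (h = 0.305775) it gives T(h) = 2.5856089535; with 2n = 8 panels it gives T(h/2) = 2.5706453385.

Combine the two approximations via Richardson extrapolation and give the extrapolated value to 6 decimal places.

2.565657

Method order is 2; weight 2^2 = 4.
4·2.5706453385 − 2.5856089535 = 7.6969724005
Denominator 4 − 1 = 3.
Result: 2.5656574668
Correction |R − A(h/2)| = 4.988e-03; gap |A(h/2) − A(h)| = 1.496e-02.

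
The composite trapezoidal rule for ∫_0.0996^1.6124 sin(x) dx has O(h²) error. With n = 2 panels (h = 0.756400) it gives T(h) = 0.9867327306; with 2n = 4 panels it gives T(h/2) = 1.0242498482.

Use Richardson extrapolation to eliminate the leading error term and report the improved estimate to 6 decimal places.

The method has order 2: 2^2 = 4.
4*1.0242498482 = 4.0969993928; 4.0969993928 − 0.9867327306 = 3.1102666622
Divide by 2^2 − 1 = 3.
3.1102666622 ÷ 3 = 1.0367555541
Correction |R − A(h/2)| = 1.251e-02; gap |A(h/2) − A(h)| = 3.752e-02.

1.036756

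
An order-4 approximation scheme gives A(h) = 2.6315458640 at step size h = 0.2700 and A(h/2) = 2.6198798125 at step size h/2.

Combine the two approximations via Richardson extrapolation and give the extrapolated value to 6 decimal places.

r = 4, so 2^r = 16.
16×2.6198798125 = 41.9180770000; 41.9180770000 − 2.6315458640 = 39.2865311360
(16×2.6198798125 − 2.6315458640)/(16 − 1) = 2.6191020757

2.619102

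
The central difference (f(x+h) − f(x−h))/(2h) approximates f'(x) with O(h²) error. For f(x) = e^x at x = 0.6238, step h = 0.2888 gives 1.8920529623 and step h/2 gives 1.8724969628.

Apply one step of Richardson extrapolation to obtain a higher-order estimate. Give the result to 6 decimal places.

1.865978

With r = 2 the leading error scales as h^2, so the weight is 2^2 = 4.
2^2*A(h/2) = 7.4899878512; minus A(h) gives 5.5979348889.
Divide by 2^2 − 1 = 3.
(4*1.8724969628 − 1.8920529623)/(4 − 1) = 1.8659782963
Gap between inputs: 1.956e-02; correction applied: −0.0065186665.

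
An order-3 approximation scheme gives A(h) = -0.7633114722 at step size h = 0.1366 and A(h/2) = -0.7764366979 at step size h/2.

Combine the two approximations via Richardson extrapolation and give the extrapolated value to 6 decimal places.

r = 3, so 2^r = 8.
2^3 × A(h/2) = -6.2114935832; minus A(h) gives -5.4481821110.
(8 × (-0.7764366979) − (-0.7633114722))/(8 − 1) = -0.7783117301
Shift from A(h/2): −0.0018750322.

-0.778312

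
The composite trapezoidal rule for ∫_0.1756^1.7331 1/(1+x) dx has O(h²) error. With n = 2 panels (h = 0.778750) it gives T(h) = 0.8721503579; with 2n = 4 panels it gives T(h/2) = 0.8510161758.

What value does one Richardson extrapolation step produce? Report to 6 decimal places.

0.843971

Method order is 2; weight 2^2 = 4.
4 × 0.8510161758 − 0.8721503579 = 2.5319143453
Divide by 2^2 − 1 = 3.
2.5319143453 ÷ 3 = 0.8439714484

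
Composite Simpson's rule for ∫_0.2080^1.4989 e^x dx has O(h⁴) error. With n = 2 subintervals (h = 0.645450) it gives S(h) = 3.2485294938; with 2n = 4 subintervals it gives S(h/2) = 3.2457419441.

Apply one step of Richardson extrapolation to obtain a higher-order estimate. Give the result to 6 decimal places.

With r = 4 the leading error scales as h^4, so the weight is 2^4 = 16.
Numerator 16*A(h/2) − A(h) = 16*3.2457419441 − 3.2485294938 = 48.6833416118
48.6833416118 ÷ 15 = 3.2455561075
Gap between inputs: 2.788e-03; correction applied: −0.0001858366.

3.245556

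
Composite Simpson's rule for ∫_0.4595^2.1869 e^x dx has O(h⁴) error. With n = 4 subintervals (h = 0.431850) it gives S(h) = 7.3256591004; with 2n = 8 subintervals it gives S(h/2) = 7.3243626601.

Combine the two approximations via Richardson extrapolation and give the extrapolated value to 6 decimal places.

The method has order 4: 2^4 = 16.
16*7.3243626601 = 117.1898025616; subtract 7.3256591004 → 109.8641434612
Divide by 2^4 − 1 = 15.
Extrapolated: 109.8641434612 / 15 = 7.3242762307
Correction |R − A(h/2)| = 8.643e-05; gap |A(h/2) − A(h)| = 1.296e-03.

7.324276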